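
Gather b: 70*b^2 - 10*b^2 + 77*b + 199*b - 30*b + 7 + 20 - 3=60*b^2 + 246*b + 24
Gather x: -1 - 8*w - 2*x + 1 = -8*w - 2*x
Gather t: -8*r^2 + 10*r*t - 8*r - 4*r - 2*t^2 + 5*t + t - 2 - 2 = -8*r^2 - 12*r - 2*t^2 + t*(10*r + 6) - 4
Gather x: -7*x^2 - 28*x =-7*x^2 - 28*x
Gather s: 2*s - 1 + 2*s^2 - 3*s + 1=2*s^2 - s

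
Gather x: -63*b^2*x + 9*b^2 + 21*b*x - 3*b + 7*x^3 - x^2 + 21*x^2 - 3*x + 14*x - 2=9*b^2 - 3*b + 7*x^3 + 20*x^2 + x*(-63*b^2 + 21*b + 11) - 2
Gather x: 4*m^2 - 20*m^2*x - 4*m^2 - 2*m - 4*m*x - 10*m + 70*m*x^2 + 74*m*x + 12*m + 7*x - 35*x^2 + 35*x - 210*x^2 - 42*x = x^2*(70*m - 245) + x*(-20*m^2 + 70*m)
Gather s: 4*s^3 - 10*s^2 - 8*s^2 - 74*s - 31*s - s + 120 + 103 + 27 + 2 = 4*s^3 - 18*s^2 - 106*s + 252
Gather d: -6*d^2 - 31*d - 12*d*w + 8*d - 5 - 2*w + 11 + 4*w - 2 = -6*d^2 + d*(-12*w - 23) + 2*w + 4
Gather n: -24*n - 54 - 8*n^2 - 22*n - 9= -8*n^2 - 46*n - 63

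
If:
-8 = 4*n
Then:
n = -2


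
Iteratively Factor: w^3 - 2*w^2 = (w - 2)*(w^2) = w*(w - 2)*(w)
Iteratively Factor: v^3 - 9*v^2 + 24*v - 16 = (v - 1)*(v^2 - 8*v + 16) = (v - 4)*(v - 1)*(v - 4)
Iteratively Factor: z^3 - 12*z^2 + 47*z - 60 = (z - 5)*(z^2 - 7*z + 12) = (z - 5)*(z - 3)*(z - 4)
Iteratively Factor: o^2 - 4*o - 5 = (o - 5)*(o + 1)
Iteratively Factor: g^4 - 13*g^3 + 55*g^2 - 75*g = (g - 5)*(g^3 - 8*g^2 + 15*g) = (g - 5)*(g - 3)*(g^2 - 5*g) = (g - 5)^2*(g - 3)*(g)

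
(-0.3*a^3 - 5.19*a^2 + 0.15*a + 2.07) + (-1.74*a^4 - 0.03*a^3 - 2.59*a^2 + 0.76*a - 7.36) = -1.74*a^4 - 0.33*a^3 - 7.78*a^2 + 0.91*a - 5.29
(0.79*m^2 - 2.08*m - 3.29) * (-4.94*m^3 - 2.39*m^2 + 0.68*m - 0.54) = -3.9026*m^5 + 8.3871*m^4 + 21.761*m^3 + 6.0221*m^2 - 1.114*m + 1.7766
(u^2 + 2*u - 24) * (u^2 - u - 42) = u^4 + u^3 - 68*u^2 - 60*u + 1008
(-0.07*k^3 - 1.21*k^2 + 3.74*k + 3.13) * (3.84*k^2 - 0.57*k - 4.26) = -0.2688*k^5 - 4.6065*k^4 + 15.3495*k^3 + 15.042*k^2 - 17.7165*k - 13.3338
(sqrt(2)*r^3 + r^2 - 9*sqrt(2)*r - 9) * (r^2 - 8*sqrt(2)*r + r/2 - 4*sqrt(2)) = sqrt(2)*r^5 - 15*r^4 + sqrt(2)*r^4/2 - 17*sqrt(2)*r^3 - 15*r^3/2 - 17*sqrt(2)*r^2/2 + 135*r^2 + 135*r/2 + 72*sqrt(2)*r + 36*sqrt(2)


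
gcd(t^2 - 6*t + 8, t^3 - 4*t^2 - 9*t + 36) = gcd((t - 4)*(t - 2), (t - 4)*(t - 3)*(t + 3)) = t - 4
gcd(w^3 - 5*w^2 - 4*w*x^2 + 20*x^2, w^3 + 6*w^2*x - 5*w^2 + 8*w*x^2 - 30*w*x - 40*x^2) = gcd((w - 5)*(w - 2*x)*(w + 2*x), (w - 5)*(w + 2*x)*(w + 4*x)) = w^2 + 2*w*x - 5*w - 10*x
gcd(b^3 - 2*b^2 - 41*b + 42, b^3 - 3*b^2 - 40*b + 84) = b^2 - b - 42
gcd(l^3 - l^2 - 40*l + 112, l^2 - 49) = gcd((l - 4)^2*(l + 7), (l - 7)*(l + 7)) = l + 7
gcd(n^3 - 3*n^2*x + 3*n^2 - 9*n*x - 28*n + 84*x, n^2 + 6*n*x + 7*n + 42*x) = n + 7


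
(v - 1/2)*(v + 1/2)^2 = v^3 + v^2/2 - v/4 - 1/8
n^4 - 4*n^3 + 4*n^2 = n^2*(n - 2)^2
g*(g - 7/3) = g^2 - 7*g/3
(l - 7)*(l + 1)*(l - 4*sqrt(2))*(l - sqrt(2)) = l^4 - 5*sqrt(2)*l^3 - 6*l^3 + l^2 + 30*sqrt(2)*l^2 - 48*l + 35*sqrt(2)*l - 56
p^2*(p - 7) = p^3 - 7*p^2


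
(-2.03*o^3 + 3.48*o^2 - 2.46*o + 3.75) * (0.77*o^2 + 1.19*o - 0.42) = -1.5631*o^5 + 0.2639*o^4 + 3.0996*o^3 - 1.5015*o^2 + 5.4957*o - 1.575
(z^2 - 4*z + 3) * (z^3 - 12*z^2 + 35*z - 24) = z^5 - 16*z^4 + 86*z^3 - 200*z^2 + 201*z - 72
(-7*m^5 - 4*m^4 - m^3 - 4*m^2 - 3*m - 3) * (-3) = 21*m^5 + 12*m^4 + 3*m^3 + 12*m^2 + 9*m + 9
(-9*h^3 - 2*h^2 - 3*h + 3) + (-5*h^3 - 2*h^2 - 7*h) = -14*h^3 - 4*h^2 - 10*h + 3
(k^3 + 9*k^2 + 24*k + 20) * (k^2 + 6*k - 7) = k^5 + 15*k^4 + 71*k^3 + 101*k^2 - 48*k - 140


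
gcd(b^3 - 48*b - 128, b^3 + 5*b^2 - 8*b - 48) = b^2 + 8*b + 16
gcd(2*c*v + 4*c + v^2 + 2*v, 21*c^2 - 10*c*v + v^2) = 1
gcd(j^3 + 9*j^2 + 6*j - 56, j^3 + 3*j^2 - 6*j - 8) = j^2 + 2*j - 8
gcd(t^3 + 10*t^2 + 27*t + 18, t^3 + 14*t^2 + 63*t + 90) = t^2 + 9*t + 18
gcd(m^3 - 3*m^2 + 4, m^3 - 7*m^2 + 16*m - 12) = m^2 - 4*m + 4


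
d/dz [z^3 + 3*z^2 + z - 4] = 3*z^2 + 6*z + 1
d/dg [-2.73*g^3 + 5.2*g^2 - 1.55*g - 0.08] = -8.19*g^2 + 10.4*g - 1.55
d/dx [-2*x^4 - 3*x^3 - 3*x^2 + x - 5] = -8*x^3 - 9*x^2 - 6*x + 1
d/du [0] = 0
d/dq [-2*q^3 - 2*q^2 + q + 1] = -6*q^2 - 4*q + 1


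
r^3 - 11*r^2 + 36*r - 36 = (r - 6)*(r - 3)*(r - 2)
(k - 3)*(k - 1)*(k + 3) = k^3 - k^2 - 9*k + 9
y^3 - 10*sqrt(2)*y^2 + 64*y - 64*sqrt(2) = (y - 4*sqrt(2))^2*(y - 2*sqrt(2))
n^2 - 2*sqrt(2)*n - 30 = (n - 5*sqrt(2))*(n + 3*sqrt(2))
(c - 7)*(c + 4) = c^2 - 3*c - 28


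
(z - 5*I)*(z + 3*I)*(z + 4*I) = z^3 + 2*I*z^2 + 23*z + 60*I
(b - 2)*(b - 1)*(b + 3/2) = b^3 - 3*b^2/2 - 5*b/2 + 3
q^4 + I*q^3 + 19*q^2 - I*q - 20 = (q - 4*I)*(q + 5*I)*(-I*q - I)*(I*q - I)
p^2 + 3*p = p*(p + 3)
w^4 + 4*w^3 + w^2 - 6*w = w*(w - 1)*(w + 2)*(w + 3)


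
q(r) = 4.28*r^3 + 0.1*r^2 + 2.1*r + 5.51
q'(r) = 12.84*r^2 + 0.2*r + 2.1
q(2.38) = 68.77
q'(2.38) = 75.31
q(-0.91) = 0.46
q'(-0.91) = 12.55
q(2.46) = 75.00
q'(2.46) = 80.29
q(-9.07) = -3198.80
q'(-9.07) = 1056.57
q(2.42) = 71.84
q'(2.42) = 77.78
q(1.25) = 16.65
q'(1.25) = 22.41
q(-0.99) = -0.62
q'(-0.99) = 14.49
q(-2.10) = -38.10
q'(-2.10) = 58.30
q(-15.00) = -14448.49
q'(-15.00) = 2888.10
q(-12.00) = -7401.13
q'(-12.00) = 1848.66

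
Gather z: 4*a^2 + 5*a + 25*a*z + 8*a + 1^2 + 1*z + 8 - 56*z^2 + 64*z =4*a^2 + 13*a - 56*z^2 + z*(25*a + 65) + 9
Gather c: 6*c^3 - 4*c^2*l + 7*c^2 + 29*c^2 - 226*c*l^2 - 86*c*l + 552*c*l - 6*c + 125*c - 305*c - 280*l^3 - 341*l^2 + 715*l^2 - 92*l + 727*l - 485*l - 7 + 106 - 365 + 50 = 6*c^3 + c^2*(36 - 4*l) + c*(-226*l^2 + 466*l - 186) - 280*l^3 + 374*l^2 + 150*l - 216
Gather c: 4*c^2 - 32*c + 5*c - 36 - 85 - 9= 4*c^2 - 27*c - 130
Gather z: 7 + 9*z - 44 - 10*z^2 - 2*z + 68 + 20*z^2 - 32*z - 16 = 10*z^2 - 25*z + 15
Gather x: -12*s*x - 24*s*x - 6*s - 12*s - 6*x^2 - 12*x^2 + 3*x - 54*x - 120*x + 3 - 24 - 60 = -18*s - 18*x^2 + x*(-36*s - 171) - 81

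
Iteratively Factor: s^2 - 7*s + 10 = (s - 2)*(s - 5)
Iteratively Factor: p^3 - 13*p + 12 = (p + 4)*(p^2 - 4*p + 3) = (p - 3)*(p + 4)*(p - 1)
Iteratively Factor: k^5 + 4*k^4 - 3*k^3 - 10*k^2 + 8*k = (k + 2)*(k^4 + 2*k^3 - 7*k^2 + 4*k) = k*(k + 2)*(k^3 + 2*k^2 - 7*k + 4) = k*(k - 1)*(k + 2)*(k^2 + 3*k - 4) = k*(k - 1)^2*(k + 2)*(k + 4)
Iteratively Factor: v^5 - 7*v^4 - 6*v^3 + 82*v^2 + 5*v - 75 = (v + 3)*(v^4 - 10*v^3 + 24*v^2 + 10*v - 25) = (v - 5)*(v + 3)*(v^3 - 5*v^2 - v + 5) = (v - 5)*(v - 1)*(v + 3)*(v^2 - 4*v - 5) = (v - 5)*(v - 1)*(v + 1)*(v + 3)*(v - 5)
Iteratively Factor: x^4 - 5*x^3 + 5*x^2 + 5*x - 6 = (x - 3)*(x^3 - 2*x^2 - x + 2) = (x - 3)*(x + 1)*(x^2 - 3*x + 2) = (x - 3)*(x - 1)*(x + 1)*(x - 2)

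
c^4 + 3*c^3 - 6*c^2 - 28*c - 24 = (c - 3)*(c + 2)^3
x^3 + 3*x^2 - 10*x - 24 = (x - 3)*(x + 2)*(x + 4)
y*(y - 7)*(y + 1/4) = y^3 - 27*y^2/4 - 7*y/4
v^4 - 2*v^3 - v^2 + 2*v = v*(v - 2)*(v - 1)*(v + 1)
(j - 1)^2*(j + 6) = j^3 + 4*j^2 - 11*j + 6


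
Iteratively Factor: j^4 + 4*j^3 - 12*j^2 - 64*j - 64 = (j + 4)*(j^3 - 12*j - 16) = (j + 2)*(j + 4)*(j^2 - 2*j - 8) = (j - 4)*(j + 2)*(j + 4)*(j + 2)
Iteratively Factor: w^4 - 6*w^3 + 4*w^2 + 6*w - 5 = (w - 5)*(w^3 - w^2 - w + 1) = (w - 5)*(w + 1)*(w^2 - 2*w + 1) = (w - 5)*(w - 1)*(w + 1)*(w - 1)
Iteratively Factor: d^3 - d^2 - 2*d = (d)*(d^2 - d - 2) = d*(d - 2)*(d + 1)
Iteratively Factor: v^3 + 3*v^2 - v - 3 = (v + 3)*(v^2 - 1) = (v - 1)*(v + 3)*(v + 1)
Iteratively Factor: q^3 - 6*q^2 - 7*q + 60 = (q + 3)*(q^2 - 9*q + 20) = (q - 5)*(q + 3)*(q - 4)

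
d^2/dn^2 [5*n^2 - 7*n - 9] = 10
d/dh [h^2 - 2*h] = 2*h - 2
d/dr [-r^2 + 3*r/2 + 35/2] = 3/2 - 2*r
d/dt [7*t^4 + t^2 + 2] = 28*t^3 + 2*t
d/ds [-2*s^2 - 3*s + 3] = -4*s - 3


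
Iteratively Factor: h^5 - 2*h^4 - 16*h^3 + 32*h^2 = (h - 4)*(h^4 + 2*h^3 - 8*h^2) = h*(h - 4)*(h^3 + 2*h^2 - 8*h) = h*(h - 4)*(h - 2)*(h^2 + 4*h) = h^2*(h - 4)*(h - 2)*(h + 4)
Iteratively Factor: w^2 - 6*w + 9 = (w - 3)*(w - 3)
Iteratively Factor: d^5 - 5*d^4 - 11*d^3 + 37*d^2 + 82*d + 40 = (d + 2)*(d^4 - 7*d^3 + 3*d^2 + 31*d + 20) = (d - 4)*(d + 2)*(d^3 - 3*d^2 - 9*d - 5) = (d - 4)*(d + 1)*(d + 2)*(d^2 - 4*d - 5) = (d - 4)*(d + 1)^2*(d + 2)*(d - 5)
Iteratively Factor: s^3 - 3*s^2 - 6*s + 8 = (s - 1)*(s^2 - 2*s - 8) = (s - 4)*(s - 1)*(s + 2)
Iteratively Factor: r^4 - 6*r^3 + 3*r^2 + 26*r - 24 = (r - 4)*(r^3 - 2*r^2 - 5*r + 6) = (r - 4)*(r - 3)*(r^2 + r - 2) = (r - 4)*(r - 3)*(r + 2)*(r - 1)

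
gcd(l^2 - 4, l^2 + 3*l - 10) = l - 2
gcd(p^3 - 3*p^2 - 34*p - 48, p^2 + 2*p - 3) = p + 3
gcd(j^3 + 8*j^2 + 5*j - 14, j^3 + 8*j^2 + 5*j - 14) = j^3 + 8*j^2 + 5*j - 14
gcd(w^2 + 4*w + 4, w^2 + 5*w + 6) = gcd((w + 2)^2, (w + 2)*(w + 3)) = w + 2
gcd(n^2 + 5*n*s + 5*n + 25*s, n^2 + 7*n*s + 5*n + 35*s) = n + 5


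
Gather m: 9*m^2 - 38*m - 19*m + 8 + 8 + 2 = 9*m^2 - 57*m + 18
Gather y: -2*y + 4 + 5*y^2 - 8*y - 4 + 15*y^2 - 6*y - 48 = 20*y^2 - 16*y - 48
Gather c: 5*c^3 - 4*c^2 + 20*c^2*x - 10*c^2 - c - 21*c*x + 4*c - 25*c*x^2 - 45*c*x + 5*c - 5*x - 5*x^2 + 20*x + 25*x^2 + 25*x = 5*c^3 + c^2*(20*x - 14) + c*(-25*x^2 - 66*x + 8) + 20*x^2 + 40*x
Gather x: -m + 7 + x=-m + x + 7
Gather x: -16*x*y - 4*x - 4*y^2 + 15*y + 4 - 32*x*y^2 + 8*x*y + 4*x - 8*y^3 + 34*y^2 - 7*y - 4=x*(-32*y^2 - 8*y) - 8*y^3 + 30*y^2 + 8*y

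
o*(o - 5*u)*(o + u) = o^3 - 4*o^2*u - 5*o*u^2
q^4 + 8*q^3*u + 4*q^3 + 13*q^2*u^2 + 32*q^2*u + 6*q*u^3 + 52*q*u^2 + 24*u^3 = (q + 4)*(q + u)^2*(q + 6*u)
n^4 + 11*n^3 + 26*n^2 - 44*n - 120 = (n - 2)*(n + 2)*(n + 5)*(n + 6)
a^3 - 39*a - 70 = (a - 7)*(a + 2)*(a + 5)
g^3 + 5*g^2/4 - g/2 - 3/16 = (g - 1/2)*(g + 1/4)*(g + 3/2)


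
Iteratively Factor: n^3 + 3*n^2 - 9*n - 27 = (n - 3)*(n^2 + 6*n + 9) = (n - 3)*(n + 3)*(n + 3)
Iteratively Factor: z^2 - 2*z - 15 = (z + 3)*(z - 5)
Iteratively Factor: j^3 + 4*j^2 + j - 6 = (j + 2)*(j^2 + 2*j - 3) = (j + 2)*(j + 3)*(j - 1)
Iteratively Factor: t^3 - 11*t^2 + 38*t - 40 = (t - 5)*(t^2 - 6*t + 8) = (t - 5)*(t - 4)*(t - 2)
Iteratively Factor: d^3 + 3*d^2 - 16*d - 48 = (d - 4)*(d^2 + 7*d + 12) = (d - 4)*(d + 4)*(d + 3)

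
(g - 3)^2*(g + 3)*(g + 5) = g^4 + 2*g^3 - 24*g^2 - 18*g + 135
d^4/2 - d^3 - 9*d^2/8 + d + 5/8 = (d/2 + 1/2)*(d - 5/2)*(d - 1)*(d + 1/2)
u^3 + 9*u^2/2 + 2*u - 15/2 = (u - 1)*(u + 5/2)*(u + 3)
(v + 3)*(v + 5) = v^2 + 8*v + 15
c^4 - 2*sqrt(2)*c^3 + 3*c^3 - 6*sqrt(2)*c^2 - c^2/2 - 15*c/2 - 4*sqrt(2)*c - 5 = (c + 1)*(c + 2)*(c - 5*sqrt(2)/2)*(c + sqrt(2)/2)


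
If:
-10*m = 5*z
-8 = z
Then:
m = 4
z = -8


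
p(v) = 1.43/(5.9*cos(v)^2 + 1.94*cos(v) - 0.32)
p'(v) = 1.43*(11.8*sin(v)*cos(v) + 1.94*sin(v))/(5.9*cos(v)^2 + 1.94*cos(v) - 0.32)^2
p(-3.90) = 1.04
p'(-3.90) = -3.42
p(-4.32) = -7.18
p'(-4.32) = -85.73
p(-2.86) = 0.44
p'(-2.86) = 0.35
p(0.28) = 0.20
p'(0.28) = 0.11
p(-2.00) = -13.55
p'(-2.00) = 346.55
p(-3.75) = 0.69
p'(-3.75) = -1.49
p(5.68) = 0.27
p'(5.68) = -0.34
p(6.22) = 0.19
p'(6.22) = -0.02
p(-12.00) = 0.26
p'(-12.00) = 0.30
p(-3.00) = 0.40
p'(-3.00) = 0.16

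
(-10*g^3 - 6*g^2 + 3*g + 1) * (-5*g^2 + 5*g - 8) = 50*g^5 - 20*g^4 + 35*g^3 + 58*g^2 - 19*g - 8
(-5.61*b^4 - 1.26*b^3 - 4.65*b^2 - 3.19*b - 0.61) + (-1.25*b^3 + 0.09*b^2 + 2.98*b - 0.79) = -5.61*b^4 - 2.51*b^3 - 4.56*b^2 - 0.21*b - 1.4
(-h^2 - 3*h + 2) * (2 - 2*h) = 2*h^3 + 4*h^2 - 10*h + 4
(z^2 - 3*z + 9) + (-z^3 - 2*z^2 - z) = -z^3 - z^2 - 4*z + 9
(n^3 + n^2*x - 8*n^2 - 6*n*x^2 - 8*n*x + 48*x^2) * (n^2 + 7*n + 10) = n^5 + n^4*x - n^4 - 6*n^3*x^2 - n^3*x - 46*n^3 + 6*n^2*x^2 - 46*n^2*x - 80*n^2 + 276*n*x^2 - 80*n*x + 480*x^2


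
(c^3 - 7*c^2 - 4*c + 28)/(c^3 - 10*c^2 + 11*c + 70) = (c - 2)/(c - 5)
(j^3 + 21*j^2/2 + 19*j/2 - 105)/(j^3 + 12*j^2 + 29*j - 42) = (j - 5/2)/(j - 1)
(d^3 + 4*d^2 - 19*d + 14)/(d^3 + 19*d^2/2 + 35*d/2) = 2*(d^2 - 3*d + 2)/(d*(2*d + 5))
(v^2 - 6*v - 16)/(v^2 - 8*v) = (v + 2)/v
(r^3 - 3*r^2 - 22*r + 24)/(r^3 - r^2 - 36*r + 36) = (r + 4)/(r + 6)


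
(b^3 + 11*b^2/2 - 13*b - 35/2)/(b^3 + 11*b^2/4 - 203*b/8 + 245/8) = 4*(b + 1)/(4*b - 7)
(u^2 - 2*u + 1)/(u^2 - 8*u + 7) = (u - 1)/(u - 7)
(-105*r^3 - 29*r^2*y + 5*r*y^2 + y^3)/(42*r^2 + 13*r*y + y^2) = (-15*r^2 - 2*r*y + y^2)/(6*r + y)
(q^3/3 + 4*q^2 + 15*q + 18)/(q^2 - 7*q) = (q^3 + 12*q^2 + 45*q + 54)/(3*q*(q - 7))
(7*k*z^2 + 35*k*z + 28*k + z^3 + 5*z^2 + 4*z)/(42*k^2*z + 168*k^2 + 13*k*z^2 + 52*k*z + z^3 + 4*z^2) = (z + 1)/(6*k + z)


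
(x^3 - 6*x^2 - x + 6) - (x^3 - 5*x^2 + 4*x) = -x^2 - 5*x + 6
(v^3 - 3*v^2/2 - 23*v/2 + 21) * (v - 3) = v^4 - 9*v^3/2 - 7*v^2 + 111*v/2 - 63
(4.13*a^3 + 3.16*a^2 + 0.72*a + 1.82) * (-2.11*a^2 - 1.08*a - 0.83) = -8.7143*a^5 - 11.128*a^4 - 8.3599*a^3 - 7.2406*a^2 - 2.5632*a - 1.5106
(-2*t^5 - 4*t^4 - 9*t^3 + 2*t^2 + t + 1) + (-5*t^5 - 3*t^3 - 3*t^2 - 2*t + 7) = -7*t^5 - 4*t^4 - 12*t^3 - t^2 - t + 8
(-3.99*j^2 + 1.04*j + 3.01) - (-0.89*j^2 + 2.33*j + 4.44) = -3.1*j^2 - 1.29*j - 1.43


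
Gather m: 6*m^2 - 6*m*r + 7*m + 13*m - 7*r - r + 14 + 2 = 6*m^2 + m*(20 - 6*r) - 8*r + 16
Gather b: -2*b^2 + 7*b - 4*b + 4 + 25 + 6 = -2*b^2 + 3*b + 35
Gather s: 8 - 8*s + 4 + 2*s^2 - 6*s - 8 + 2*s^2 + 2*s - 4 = 4*s^2 - 12*s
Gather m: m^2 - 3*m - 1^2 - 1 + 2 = m^2 - 3*m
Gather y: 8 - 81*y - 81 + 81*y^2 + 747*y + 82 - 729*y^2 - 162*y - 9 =-648*y^2 + 504*y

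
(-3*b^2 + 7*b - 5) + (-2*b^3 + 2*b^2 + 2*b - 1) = -2*b^3 - b^2 + 9*b - 6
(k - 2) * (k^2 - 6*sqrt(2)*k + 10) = k^3 - 6*sqrt(2)*k^2 - 2*k^2 + 10*k + 12*sqrt(2)*k - 20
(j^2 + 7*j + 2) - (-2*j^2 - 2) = 3*j^2 + 7*j + 4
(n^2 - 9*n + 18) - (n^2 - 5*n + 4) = 14 - 4*n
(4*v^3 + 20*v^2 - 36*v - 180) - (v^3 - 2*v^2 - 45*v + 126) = 3*v^3 + 22*v^2 + 9*v - 306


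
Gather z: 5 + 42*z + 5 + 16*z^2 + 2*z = 16*z^2 + 44*z + 10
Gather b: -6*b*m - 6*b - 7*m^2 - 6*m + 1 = b*(-6*m - 6) - 7*m^2 - 6*m + 1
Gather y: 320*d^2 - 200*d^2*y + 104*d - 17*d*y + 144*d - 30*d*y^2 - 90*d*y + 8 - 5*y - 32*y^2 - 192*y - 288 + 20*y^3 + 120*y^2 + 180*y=320*d^2 + 248*d + 20*y^3 + y^2*(88 - 30*d) + y*(-200*d^2 - 107*d - 17) - 280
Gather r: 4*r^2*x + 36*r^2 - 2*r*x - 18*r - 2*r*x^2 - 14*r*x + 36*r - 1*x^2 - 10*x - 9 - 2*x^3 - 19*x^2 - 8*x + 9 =r^2*(4*x + 36) + r*(-2*x^2 - 16*x + 18) - 2*x^3 - 20*x^2 - 18*x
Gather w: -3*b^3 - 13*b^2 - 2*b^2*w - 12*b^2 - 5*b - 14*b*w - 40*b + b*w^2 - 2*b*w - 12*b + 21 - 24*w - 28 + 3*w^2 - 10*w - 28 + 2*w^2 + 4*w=-3*b^3 - 25*b^2 - 57*b + w^2*(b + 5) + w*(-2*b^2 - 16*b - 30) - 35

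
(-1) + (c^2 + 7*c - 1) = c^2 + 7*c - 2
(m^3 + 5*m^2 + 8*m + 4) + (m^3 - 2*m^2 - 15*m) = 2*m^3 + 3*m^2 - 7*m + 4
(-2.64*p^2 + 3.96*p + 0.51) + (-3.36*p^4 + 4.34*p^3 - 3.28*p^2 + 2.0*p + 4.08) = -3.36*p^4 + 4.34*p^3 - 5.92*p^2 + 5.96*p + 4.59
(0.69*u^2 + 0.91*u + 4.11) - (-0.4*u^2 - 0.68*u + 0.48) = 1.09*u^2 + 1.59*u + 3.63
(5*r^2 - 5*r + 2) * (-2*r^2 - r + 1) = -10*r^4 + 5*r^3 + 6*r^2 - 7*r + 2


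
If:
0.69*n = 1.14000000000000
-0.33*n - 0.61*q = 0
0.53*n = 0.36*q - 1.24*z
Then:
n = 1.65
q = -0.89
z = -0.97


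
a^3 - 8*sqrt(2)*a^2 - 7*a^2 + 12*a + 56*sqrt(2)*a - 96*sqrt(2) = (a - 4)*(a - 3)*(a - 8*sqrt(2))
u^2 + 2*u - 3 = (u - 1)*(u + 3)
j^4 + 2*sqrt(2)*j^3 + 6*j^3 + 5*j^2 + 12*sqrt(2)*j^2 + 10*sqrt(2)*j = j*(j + 1)*(j + 5)*(j + 2*sqrt(2))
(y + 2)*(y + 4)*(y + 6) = y^3 + 12*y^2 + 44*y + 48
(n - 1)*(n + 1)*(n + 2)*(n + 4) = n^4 + 6*n^3 + 7*n^2 - 6*n - 8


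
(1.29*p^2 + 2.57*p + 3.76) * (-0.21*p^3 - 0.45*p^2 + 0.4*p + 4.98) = -0.2709*p^5 - 1.1202*p^4 - 1.4301*p^3 + 5.7602*p^2 + 14.3026*p + 18.7248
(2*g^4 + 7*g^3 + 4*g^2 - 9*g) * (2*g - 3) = 4*g^5 + 8*g^4 - 13*g^3 - 30*g^2 + 27*g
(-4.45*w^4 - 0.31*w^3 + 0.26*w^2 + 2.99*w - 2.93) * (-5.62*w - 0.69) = 25.009*w^5 + 4.8127*w^4 - 1.2473*w^3 - 16.9832*w^2 + 14.4035*w + 2.0217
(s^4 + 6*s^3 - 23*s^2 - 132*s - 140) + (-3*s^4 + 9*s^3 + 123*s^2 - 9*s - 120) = -2*s^4 + 15*s^3 + 100*s^2 - 141*s - 260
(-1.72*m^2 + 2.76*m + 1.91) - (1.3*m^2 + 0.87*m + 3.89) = -3.02*m^2 + 1.89*m - 1.98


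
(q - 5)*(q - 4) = q^2 - 9*q + 20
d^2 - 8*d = d*(d - 8)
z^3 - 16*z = z*(z - 4)*(z + 4)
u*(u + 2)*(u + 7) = u^3 + 9*u^2 + 14*u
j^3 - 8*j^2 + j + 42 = (j - 7)*(j - 3)*(j + 2)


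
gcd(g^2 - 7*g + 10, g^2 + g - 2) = 1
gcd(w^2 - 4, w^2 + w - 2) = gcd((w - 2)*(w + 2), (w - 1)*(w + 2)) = w + 2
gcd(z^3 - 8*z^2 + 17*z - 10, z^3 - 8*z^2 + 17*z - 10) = z^3 - 8*z^2 + 17*z - 10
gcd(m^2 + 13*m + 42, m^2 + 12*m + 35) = m + 7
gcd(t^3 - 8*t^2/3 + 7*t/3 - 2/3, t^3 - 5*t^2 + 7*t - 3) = t^2 - 2*t + 1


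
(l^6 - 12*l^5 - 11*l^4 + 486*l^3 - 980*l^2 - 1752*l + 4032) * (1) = l^6 - 12*l^5 - 11*l^4 + 486*l^3 - 980*l^2 - 1752*l + 4032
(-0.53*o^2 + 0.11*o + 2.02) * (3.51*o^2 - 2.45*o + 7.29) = -1.8603*o^4 + 1.6846*o^3 + 2.957*o^2 - 4.1471*o + 14.7258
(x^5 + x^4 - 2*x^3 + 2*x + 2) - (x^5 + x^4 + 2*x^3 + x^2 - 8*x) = -4*x^3 - x^2 + 10*x + 2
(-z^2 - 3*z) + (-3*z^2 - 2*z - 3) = -4*z^2 - 5*z - 3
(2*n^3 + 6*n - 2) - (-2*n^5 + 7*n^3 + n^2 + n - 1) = 2*n^5 - 5*n^3 - n^2 + 5*n - 1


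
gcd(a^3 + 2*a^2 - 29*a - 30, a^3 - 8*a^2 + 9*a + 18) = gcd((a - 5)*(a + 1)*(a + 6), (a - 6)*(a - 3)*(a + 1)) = a + 1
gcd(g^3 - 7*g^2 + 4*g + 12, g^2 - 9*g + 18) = g - 6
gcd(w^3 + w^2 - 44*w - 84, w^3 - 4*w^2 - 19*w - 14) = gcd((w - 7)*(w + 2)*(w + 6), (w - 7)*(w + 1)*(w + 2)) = w^2 - 5*w - 14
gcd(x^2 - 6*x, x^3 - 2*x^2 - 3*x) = x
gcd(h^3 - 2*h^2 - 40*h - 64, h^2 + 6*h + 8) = h^2 + 6*h + 8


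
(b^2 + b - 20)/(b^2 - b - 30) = (b - 4)/(b - 6)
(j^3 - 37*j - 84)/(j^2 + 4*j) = j - 4 - 21/j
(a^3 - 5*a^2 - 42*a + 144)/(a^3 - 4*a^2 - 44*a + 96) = (a - 3)/(a - 2)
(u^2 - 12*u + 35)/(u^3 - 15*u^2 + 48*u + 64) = (u^2 - 12*u + 35)/(u^3 - 15*u^2 + 48*u + 64)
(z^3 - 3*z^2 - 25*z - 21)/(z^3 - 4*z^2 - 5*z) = (z^2 - 4*z - 21)/(z*(z - 5))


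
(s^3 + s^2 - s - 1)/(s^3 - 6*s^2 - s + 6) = (s + 1)/(s - 6)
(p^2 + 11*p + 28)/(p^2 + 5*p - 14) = (p + 4)/(p - 2)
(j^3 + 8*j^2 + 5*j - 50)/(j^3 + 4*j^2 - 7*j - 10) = (j + 5)/(j + 1)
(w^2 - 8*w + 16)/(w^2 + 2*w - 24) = (w - 4)/(w + 6)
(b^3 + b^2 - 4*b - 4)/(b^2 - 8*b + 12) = (b^2 + 3*b + 2)/(b - 6)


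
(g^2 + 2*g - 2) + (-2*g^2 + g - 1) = -g^2 + 3*g - 3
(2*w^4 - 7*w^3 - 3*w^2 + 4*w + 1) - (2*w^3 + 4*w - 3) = 2*w^4 - 9*w^3 - 3*w^2 + 4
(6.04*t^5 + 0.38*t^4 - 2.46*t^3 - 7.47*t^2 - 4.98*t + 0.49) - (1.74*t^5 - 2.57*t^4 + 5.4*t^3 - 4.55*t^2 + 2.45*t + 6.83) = 4.3*t^5 + 2.95*t^4 - 7.86*t^3 - 2.92*t^2 - 7.43*t - 6.34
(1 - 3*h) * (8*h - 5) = -24*h^2 + 23*h - 5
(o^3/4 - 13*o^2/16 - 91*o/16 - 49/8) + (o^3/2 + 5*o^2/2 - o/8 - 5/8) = 3*o^3/4 + 27*o^2/16 - 93*o/16 - 27/4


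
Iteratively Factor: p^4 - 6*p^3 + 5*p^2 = (p)*(p^3 - 6*p^2 + 5*p) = p*(p - 5)*(p^2 - p) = p*(p - 5)*(p - 1)*(p)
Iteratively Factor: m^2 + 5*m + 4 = (m + 1)*(m + 4)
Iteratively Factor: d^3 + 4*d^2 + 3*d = (d)*(d^2 + 4*d + 3) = d*(d + 3)*(d + 1)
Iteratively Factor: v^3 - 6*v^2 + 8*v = (v - 4)*(v^2 - 2*v) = (v - 4)*(v - 2)*(v)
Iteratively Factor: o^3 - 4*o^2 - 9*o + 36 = (o + 3)*(o^2 - 7*o + 12) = (o - 4)*(o + 3)*(o - 3)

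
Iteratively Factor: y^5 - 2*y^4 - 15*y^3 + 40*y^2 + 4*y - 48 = (y - 2)*(y^4 - 15*y^2 + 10*y + 24) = (y - 3)*(y - 2)*(y^3 + 3*y^2 - 6*y - 8) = (y - 3)*(y - 2)*(y + 1)*(y^2 + 2*y - 8) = (y - 3)*(y - 2)^2*(y + 1)*(y + 4)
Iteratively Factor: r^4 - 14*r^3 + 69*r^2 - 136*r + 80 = (r - 1)*(r^3 - 13*r^2 + 56*r - 80) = (r - 4)*(r - 1)*(r^2 - 9*r + 20) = (r - 5)*(r - 4)*(r - 1)*(r - 4)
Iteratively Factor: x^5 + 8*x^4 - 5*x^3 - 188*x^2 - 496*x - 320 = (x + 4)*(x^4 + 4*x^3 - 21*x^2 - 104*x - 80) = (x + 4)^2*(x^3 - 21*x - 20) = (x + 4)^3*(x^2 - 4*x - 5) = (x - 5)*(x + 4)^3*(x + 1)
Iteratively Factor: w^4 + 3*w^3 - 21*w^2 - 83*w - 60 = (w + 1)*(w^3 + 2*w^2 - 23*w - 60) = (w + 1)*(w + 3)*(w^2 - w - 20) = (w + 1)*(w + 3)*(w + 4)*(w - 5)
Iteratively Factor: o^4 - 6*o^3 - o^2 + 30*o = (o + 2)*(o^3 - 8*o^2 + 15*o) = o*(o + 2)*(o^2 - 8*o + 15) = o*(o - 3)*(o + 2)*(o - 5)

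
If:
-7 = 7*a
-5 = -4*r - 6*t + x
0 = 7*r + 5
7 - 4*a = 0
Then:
No Solution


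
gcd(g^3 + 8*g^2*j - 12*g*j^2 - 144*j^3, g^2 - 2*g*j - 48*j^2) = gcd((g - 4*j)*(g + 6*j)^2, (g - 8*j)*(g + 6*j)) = g + 6*j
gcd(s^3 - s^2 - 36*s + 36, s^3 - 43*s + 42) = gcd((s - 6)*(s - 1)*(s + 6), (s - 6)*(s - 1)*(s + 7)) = s^2 - 7*s + 6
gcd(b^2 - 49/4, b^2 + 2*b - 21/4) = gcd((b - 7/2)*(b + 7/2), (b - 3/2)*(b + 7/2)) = b + 7/2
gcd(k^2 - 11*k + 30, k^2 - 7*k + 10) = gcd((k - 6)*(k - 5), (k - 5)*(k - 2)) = k - 5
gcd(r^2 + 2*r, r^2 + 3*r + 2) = r + 2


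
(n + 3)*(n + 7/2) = n^2 + 13*n/2 + 21/2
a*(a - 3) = a^2 - 3*a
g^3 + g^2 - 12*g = g*(g - 3)*(g + 4)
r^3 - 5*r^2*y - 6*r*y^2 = r*(r - 6*y)*(r + y)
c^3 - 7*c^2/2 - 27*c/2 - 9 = (c - 6)*(c + 1)*(c + 3/2)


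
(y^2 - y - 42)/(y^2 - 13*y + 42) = (y + 6)/(y - 6)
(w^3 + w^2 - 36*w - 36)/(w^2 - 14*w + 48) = (w^2 + 7*w + 6)/(w - 8)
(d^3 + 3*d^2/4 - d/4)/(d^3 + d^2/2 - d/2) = (4*d - 1)/(2*(2*d - 1))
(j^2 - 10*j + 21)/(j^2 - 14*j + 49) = (j - 3)/(j - 7)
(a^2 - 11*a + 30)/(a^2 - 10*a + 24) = (a - 5)/(a - 4)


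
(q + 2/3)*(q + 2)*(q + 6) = q^3 + 26*q^2/3 + 52*q/3 + 8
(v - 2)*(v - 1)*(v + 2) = v^3 - v^2 - 4*v + 4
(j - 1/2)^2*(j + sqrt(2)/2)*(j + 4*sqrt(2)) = j^4 - j^3 + 9*sqrt(2)*j^3/2 - 9*sqrt(2)*j^2/2 + 17*j^2/4 - 4*j + 9*sqrt(2)*j/8 + 1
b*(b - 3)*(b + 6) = b^3 + 3*b^2 - 18*b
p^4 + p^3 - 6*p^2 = p^2*(p - 2)*(p + 3)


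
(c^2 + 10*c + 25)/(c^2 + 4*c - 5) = (c + 5)/(c - 1)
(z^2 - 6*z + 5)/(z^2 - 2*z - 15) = (z - 1)/(z + 3)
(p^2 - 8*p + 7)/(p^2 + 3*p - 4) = (p - 7)/(p + 4)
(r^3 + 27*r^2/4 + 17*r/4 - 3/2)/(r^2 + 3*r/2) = (4*r^3 + 27*r^2 + 17*r - 6)/(2*r*(2*r + 3))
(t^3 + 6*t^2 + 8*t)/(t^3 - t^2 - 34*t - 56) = t/(t - 7)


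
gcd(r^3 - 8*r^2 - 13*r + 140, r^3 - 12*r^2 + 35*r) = r^2 - 12*r + 35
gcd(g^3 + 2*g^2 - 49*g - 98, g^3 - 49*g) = g^2 - 49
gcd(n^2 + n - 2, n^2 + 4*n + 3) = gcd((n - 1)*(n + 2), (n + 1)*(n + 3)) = 1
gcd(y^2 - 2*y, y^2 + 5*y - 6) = 1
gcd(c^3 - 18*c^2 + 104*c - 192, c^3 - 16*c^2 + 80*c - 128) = c^2 - 12*c + 32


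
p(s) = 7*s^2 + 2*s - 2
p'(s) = 14*s + 2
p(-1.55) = 11.72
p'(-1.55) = -19.70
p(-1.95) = 20.72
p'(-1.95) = -25.30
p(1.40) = 14.52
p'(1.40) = 21.60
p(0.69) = 2.71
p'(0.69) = 11.66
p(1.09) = 8.50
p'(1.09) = 17.26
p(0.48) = 0.57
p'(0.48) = 8.72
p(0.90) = 5.47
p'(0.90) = 14.60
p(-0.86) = 1.46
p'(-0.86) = -10.04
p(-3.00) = 55.00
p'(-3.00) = -40.00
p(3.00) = 67.00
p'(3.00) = 44.00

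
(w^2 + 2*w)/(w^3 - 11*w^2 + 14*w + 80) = w/(w^2 - 13*w + 40)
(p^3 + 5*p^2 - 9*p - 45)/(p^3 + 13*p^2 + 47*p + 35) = (p^2 - 9)/(p^2 + 8*p + 7)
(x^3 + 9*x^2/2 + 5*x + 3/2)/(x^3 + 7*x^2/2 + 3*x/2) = (x + 1)/x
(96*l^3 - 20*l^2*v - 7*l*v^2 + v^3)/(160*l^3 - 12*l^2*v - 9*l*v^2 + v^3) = (-3*l + v)/(-5*l + v)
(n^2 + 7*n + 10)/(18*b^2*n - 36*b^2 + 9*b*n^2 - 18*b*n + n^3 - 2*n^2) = (n^2 + 7*n + 10)/(18*b^2*n - 36*b^2 + 9*b*n^2 - 18*b*n + n^3 - 2*n^2)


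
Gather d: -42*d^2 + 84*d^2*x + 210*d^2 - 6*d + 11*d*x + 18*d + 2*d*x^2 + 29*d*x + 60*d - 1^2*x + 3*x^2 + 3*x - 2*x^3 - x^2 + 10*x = d^2*(84*x + 168) + d*(2*x^2 + 40*x + 72) - 2*x^3 + 2*x^2 + 12*x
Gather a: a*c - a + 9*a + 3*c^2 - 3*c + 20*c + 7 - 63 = a*(c + 8) + 3*c^2 + 17*c - 56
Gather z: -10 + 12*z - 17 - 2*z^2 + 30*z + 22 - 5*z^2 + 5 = -7*z^2 + 42*z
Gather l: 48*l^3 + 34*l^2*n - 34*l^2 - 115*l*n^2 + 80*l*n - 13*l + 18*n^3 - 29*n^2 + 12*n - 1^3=48*l^3 + l^2*(34*n - 34) + l*(-115*n^2 + 80*n - 13) + 18*n^3 - 29*n^2 + 12*n - 1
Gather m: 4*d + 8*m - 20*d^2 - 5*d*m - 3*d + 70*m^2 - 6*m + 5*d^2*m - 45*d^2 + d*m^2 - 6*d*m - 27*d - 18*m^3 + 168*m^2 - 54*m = -65*d^2 - 26*d - 18*m^3 + m^2*(d + 238) + m*(5*d^2 - 11*d - 52)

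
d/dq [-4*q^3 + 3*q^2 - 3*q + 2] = -12*q^2 + 6*q - 3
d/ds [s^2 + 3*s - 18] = 2*s + 3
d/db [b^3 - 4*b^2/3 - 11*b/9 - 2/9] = 3*b^2 - 8*b/3 - 11/9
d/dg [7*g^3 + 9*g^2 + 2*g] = 21*g^2 + 18*g + 2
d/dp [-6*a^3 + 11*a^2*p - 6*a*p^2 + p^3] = 11*a^2 - 12*a*p + 3*p^2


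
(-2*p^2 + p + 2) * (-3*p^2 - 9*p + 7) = 6*p^4 + 15*p^3 - 29*p^2 - 11*p + 14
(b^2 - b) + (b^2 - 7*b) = 2*b^2 - 8*b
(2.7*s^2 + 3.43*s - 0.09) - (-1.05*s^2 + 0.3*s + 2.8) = 3.75*s^2 + 3.13*s - 2.89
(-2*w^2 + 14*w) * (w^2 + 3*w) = -2*w^4 + 8*w^3 + 42*w^2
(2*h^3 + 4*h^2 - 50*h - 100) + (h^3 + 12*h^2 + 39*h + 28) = 3*h^3 + 16*h^2 - 11*h - 72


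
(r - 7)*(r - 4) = r^2 - 11*r + 28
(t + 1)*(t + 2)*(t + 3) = t^3 + 6*t^2 + 11*t + 6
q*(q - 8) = q^2 - 8*q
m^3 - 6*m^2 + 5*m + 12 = (m - 4)*(m - 3)*(m + 1)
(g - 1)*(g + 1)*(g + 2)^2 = g^4 + 4*g^3 + 3*g^2 - 4*g - 4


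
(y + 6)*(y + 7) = y^2 + 13*y + 42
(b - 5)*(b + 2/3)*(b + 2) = b^3 - 7*b^2/3 - 12*b - 20/3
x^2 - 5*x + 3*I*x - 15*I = (x - 5)*(x + 3*I)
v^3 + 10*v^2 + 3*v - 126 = (v - 3)*(v + 6)*(v + 7)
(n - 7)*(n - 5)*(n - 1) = n^3 - 13*n^2 + 47*n - 35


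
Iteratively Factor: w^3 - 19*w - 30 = (w + 3)*(w^2 - 3*w - 10) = (w - 5)*(w + 3)*(w + 2)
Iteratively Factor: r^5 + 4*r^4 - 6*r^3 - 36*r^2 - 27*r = (r)*(r^4 + 4*r^3 - 6*r^2 - 36*r - 27) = r*(r - 3)*(r^3 + 7*r^2 + 15*r + 9) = r*(r - 3)*(r + 3)*(r^2 + 4*r + 3) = r*(r - 3)*(r + 1)*(r + 3)*(r + 3)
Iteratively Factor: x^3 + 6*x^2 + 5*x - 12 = (x - 1)*(x^2 + 7*x + 12) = (x - 1)*(x + 3)*(x + 4)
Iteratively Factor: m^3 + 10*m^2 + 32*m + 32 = (m + 2)*(m^2 + 8*m + 16) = (m + 2)*(m + 4)*(m + 4)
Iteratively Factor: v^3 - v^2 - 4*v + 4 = (v - 1)*(v^2 - 4) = (v - 2)*(v - 1)*(v + 2)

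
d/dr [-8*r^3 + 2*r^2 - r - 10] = -24*r^2 + 4*r - 1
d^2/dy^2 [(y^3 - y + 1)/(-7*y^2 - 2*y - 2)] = 2*(59*y^3 - 159*y^2 - 96*y + 6)/(343*y^6 + 294*y^5 + 378*y^4 + 176*y^3 + 108*y^2 + 24*y + 8)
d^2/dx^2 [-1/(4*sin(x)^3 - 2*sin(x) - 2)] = (-36*sin(x)^6 + 52*sin(x)^4 - 18*sin(x)^3 - 13*sin(x)^2 + 13*sin(x) + 2)/(2*(-2*sin(x)^3 + sin(x) + 1)^3)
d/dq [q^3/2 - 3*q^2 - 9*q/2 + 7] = 3*q^2/2 - 6*q - 9/2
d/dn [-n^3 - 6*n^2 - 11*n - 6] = -3*n^2 - 12*n - 11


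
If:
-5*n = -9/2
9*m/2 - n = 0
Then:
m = 1/5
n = 9/10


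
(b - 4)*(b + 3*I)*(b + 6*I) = b^3 - 4*b^2 + 9*I*b^2 - 18*b - 36*I*b + 72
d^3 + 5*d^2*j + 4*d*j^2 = d*(d + j)*(d + 4*j)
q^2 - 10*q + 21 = (q - 7)*(q - 3)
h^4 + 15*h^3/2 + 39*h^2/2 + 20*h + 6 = (h + 1/2)*(h + 2)^2*(h + 3)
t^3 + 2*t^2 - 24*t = t*(t - 4)*(t + 6)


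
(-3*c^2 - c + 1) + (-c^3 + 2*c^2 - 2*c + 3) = -c^3 - c^2 - 3*c + 4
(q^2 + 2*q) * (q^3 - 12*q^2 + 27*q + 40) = q^5 - 10*q^4 + 3*q^3 + 94*q^2 + 80*q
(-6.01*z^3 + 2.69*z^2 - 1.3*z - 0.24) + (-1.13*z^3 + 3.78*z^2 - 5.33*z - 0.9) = -7.14*z^3 + 6.47*z^2 - 6.63*z - 1.14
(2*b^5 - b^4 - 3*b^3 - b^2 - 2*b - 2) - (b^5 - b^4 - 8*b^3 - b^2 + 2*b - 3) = b^5 + 5*b^3 - 4*b + 1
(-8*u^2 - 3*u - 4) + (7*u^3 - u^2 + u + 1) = 7*u^3 - 9*u^2 - 2*u - 3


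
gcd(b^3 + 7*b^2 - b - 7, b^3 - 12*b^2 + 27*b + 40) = b + 1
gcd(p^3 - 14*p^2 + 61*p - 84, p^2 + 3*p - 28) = p - 4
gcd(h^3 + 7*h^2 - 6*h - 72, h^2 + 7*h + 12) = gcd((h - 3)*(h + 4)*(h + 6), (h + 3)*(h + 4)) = h + 4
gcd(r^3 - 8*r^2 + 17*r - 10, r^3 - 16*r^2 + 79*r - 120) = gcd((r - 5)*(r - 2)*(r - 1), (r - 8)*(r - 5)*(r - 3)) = r - 5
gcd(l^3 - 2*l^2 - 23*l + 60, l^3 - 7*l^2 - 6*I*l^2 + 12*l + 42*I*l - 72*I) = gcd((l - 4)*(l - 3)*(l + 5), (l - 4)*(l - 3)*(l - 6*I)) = l^2 - 7*l + 12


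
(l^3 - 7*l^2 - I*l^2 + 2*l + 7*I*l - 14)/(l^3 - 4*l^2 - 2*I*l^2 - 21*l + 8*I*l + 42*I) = (l + I)/(l + 3)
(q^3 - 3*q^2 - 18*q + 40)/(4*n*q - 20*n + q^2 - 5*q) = (q^2 + 2*q - 8)/(4*n + q)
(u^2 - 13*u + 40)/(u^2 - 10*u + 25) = (u - 8)/(u - 5)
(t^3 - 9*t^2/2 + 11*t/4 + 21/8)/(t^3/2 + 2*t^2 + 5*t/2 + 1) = (8*t^3 - 36*t^2 + 22*t + 21)/(4*(t^3 + 4*t^2 + 5*t + 2))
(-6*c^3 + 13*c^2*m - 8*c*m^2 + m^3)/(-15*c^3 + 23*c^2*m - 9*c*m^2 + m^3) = (6*c^2 - 7*c*m + m^2)/(15*c^2 - 8*c*m + m^2)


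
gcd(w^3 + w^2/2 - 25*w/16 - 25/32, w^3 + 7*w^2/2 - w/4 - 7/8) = w + 1/2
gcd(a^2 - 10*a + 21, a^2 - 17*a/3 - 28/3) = a - 7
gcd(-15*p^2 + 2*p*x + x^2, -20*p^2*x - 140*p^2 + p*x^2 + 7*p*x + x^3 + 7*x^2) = 5*p + x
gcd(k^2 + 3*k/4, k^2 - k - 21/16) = k + 3/4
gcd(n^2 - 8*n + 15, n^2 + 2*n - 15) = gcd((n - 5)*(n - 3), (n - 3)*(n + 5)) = n - 3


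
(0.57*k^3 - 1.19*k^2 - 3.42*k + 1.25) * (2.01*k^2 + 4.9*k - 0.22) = 1.1457*k^5 + 0.4011*k^4 - 12.8306*k^3 - 13.9837*k^2 + 6.8774*k - 0.275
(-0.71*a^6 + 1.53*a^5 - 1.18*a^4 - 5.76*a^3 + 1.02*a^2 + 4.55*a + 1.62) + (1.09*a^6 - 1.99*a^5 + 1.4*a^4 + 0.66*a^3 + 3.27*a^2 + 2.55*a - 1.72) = 0.38*a^6 - 0.46*a^5 + 0.22*a^4 - 5.1*a^3 + 4.29*a^2 + 7.1*a - 0.0999999999999999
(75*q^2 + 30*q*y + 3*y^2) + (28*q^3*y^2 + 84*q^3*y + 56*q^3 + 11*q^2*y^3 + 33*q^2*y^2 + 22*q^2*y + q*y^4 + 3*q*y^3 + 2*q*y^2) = 28*q^3*y^2 + 84*q^3*y + 56*q^3 + 11*q^2*y^3 + 33*q^2*y^2 + 22*q^2*y + 75*q^2 + q*y^4 + 3*q*y^3 + 2*q*y^2 + 30*q*y + 3*y^2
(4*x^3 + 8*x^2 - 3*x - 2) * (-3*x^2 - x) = -12*x^5 - 28*x^4 + x^3 + 9*x^2 + 2*x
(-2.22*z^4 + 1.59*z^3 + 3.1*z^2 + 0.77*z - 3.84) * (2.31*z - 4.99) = -5.1282*z^5 + 14.7507*z^4 - 0.7731*z^3 - 13.6903*z^2 - 12.7127*z + 19.1616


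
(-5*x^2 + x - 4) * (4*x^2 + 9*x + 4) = -20*x^4 - 41*x^3 - 27*x^2 - 32*x - 16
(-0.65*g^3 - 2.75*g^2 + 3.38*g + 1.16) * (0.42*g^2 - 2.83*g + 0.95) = -0.273*g^5 + 0.6845*g^4 + 8.5846*g^3 - 11.6907*g^2 - 0.0718000000000001*g + 1.102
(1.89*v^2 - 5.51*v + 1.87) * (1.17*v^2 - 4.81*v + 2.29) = 2.2113*v^4 - 15.5376*v^3 + 33.0191*v^2 - 21.6126*v + 4.2823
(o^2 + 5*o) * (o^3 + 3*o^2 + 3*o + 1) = o^5 + 8*o^4 + 18*o^3 + 16*o^2 + 5*o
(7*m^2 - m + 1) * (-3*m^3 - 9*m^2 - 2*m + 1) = -21*m^5 - 60*m^4 - 8*m^3 - 3*m + 1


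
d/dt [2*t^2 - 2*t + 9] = 4*t - 2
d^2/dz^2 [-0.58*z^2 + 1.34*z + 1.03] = -1.16000000000000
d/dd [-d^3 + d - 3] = 1 - 3*d^2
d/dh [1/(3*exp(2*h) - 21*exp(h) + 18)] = (7 - 2*exp(h))*exp(h)/(3*(exp(2*h) - 7*exp(h) + 6)^2)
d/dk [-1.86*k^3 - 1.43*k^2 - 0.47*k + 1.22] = -5.58*k^2 - 2.86*k - 0.47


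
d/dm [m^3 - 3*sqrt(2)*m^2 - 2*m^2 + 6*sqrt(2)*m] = 3*m^2 - 6*sqrt(2)*m - 4*m + 6*sqrt(2)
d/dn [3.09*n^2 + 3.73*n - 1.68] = 6.18*n + 3.73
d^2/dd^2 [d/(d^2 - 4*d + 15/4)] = 32*(16*d*(d - 2)^2 + (4 - 3*d)*(4*d^2 - 16*d + 15))/(4*d^2 - 16*d + 15)^3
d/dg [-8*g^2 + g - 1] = 1 - 16*g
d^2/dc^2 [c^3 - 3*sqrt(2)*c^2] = 6*c - 6*sqrt(2)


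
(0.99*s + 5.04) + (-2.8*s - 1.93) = 3.11 - 1.81*s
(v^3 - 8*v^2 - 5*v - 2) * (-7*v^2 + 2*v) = -7*v^5 + 58*v^4 + 19*v^3 + 4*v^2 - 4*v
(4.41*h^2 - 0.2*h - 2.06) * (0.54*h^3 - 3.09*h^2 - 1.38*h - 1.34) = 2.3814*h^5 - 13.7349*h^4 - 6.5802*h^3 + 0.732*h^2 + 3.1108*h + 2.7604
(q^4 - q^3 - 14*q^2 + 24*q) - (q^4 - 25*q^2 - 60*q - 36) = -q^3 + 11*q^2 + 84*q + 36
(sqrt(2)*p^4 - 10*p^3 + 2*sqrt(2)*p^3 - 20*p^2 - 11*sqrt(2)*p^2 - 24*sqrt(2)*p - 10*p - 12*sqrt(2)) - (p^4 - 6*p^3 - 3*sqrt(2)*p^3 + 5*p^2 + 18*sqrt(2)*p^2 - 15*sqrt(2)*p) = -p^4 + sqrt(2)*p^4 - 4*p^3 + 5*sqrt(2)*p^3 - 29*sqrt(2)*p^2 - 25*p^2 - 9*sqrt(2)*p - 10*p - 12*sqrt(2)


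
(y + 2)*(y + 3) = y^2 + 5*y + 6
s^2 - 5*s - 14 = (s - 7)*(s + 2)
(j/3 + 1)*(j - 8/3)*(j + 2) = j^3/3 + 7*j^2/9 - 22*j/9 - 16/3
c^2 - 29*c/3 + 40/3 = (c - 8)*(c - 5/3)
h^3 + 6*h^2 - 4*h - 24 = (h - 2)*(h + 2)*(h + 6)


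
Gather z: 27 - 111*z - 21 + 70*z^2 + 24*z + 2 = 70*z^2 - 87*z + 8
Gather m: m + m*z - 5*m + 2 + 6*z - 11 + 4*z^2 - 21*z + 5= m*(z - 4) + 4*z^2 - 15*z - 4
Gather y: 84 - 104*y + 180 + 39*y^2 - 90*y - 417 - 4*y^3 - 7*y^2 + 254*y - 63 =-4*y^3 + 32*y^2 + 60*y - 216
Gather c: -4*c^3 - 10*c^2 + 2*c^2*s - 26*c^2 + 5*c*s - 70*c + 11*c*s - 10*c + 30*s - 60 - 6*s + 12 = -4*c^3 + c^2*(2*s - 36) + c*(16*s - 80) + 24*s - 48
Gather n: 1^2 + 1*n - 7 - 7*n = -6*n - 6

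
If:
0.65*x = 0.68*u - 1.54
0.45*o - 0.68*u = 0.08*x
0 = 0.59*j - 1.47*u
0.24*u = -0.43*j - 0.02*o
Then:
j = 0.02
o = -0.41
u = 0.01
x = -2.36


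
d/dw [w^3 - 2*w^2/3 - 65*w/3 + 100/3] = 3*w^2 - 4*w/3 - 65/3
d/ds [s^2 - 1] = 2*s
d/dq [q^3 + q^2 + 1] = q*(3*q + 2)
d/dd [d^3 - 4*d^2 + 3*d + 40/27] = 3*d^2 - 8*d + 3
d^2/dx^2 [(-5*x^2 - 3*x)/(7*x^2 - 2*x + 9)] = 2*(-217*x^3 + 945*x^2 + 567*x - 459)/(343*x^6 - 294*x^5 + 1407*x^4 - 764*x^3 + 1809*x^2 - 486*x + 729)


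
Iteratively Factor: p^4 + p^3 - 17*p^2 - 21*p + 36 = (p - 1)*(p^3 + 2*p^2 - 15*p - 36) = (p - 1)*(p + 3)*(p^2 - p - 12) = (p - 1)*(p + 3)^2*(p - 4)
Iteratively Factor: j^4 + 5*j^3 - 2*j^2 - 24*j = (j + 4)*(j^3 + j^2 - 6*j) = (j + 3)*(j + 4)*(j^2 - 2*j) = (j - 2)*(j + 3)*(j + 4)*(j)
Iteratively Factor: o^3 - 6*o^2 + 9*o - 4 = (o - 1)*(o^2 - 5*o + 4) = (o - 1)^2*(o - 4)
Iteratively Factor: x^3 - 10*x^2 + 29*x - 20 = (x - 5)*(x^2 - 5*x + 4) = (x - 5)*(x - 4)*(x - 1)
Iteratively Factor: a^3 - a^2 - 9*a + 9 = (a - 3)*(a^2 + 2*a - 3) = (a - 3)*(a + 3)*(a - 1)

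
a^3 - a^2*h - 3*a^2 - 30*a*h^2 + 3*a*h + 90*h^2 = (a - 3)*(a - 6*h)*(a + 5*h)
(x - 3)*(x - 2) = x^2 - 5*x + 6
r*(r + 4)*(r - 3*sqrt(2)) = r^3 - 3*sqrt(2)*r^2 + 4*r^2 - 12*sqrt(2)*r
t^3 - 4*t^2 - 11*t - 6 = (t - 6)*(t + 1)^2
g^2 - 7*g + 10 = (g - 5)*(g - 2)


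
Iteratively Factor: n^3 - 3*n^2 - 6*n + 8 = (n - 1)*(n^2 - 2*n - 8) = (n - 1)*(n + 2)*(n - 4)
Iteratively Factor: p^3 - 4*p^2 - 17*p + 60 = (p - 5)*(p^2 + p - 12) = (p - 5)*(p + 4)*(p - 3)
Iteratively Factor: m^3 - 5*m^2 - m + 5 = (m + 1)*(m^2 - 6*m + 5) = (m - 1)*(m + 1)*(m - 5)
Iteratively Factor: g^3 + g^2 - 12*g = (g)*(g^2 + g - 12) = g*(g - 3)*(g + 4)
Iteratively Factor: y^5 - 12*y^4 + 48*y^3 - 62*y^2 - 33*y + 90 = (y - 3)*(y^4 - 9*y^3 + 21*y^2 + y - 30) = (y - 3)*(y - 2)*(y^3 - 7*y^2 + 7*y + 15) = (y - 3)^2*(y - 2)*(y^2 - 4*y - 5) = (y - 5)*(y - 3)^2*(y - 2)*(y + 1)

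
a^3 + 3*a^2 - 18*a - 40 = (a - 4)*(a + 2)*(a + 5)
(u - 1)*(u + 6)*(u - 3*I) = u^3 + 5*u^2 - 3*I*u^2 - 6*u - 15*I*u + 18*I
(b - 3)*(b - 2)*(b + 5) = b^3 - 19*b + 30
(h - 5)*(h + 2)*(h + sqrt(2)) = h^3 - 3*h^2 + sqrt(2)*h^2 - 10*h - 3*sqrt(2)*h - 10*sqrt(2)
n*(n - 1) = n^2 - n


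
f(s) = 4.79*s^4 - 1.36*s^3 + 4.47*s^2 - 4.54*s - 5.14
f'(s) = 19.16*s^3 - 4.08*s^2 + 8.94*s - 4.54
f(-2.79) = 362.09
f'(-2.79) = -477.35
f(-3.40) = 755.53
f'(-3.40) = -835.17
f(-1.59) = 49.46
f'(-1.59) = -106.09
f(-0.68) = 1.47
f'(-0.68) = -18.53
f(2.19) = 102.25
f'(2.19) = 196.72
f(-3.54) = 879.51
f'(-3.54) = -937.29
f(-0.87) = 5.83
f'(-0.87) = -28.02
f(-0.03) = -5.00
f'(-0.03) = -4.81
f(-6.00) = 6684.62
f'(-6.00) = -4343.62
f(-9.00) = 32816.42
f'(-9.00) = -14383.12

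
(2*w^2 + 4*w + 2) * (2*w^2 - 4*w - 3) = 4*w^4 - 18*w^2 - 20*w - 6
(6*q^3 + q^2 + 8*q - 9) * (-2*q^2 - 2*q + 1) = -12*q^5 - 14*q^4 - 12*q^3 + 3*q^2 + 26*q - 9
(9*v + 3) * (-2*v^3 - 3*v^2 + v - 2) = -18*v^4 - 33*v^3 - 15*v - 6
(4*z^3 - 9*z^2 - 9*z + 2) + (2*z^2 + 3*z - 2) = 4*z^3 - 7*z^2 - 6*z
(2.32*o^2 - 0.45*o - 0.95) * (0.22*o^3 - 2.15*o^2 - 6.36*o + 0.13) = 0.5104*o^5 - 5.087*o^4 - 13.9967*o^3 + 5.2061*o^2 + 5.9835*o - 0.1235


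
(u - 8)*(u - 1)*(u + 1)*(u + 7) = u^4 - u^3 - 57*u^2 + u + 56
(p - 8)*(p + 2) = p^2 - 6*p - 16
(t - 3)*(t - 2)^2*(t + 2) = t^4 - 5*t^3 + 2*t^2 + 20*t - 24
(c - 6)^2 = c^2 - 12*c + 36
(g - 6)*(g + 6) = g^2 - 36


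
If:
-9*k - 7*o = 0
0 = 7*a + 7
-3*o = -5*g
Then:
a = -1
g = 3*o/5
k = -7*o/9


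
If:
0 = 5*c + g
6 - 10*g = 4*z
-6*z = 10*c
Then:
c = -9/85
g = 9/17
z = 3/17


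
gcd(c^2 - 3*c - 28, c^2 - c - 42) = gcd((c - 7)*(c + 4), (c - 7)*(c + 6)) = c - 7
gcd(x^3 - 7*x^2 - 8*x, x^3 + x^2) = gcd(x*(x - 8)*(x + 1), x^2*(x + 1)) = x^2 + x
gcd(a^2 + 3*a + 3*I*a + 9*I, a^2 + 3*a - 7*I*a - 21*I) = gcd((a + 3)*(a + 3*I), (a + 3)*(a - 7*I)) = a + 3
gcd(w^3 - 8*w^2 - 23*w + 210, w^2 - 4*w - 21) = w - 7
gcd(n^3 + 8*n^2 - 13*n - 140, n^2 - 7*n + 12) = n - 4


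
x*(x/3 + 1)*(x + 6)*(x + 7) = x^4/3 + 16*x^3/3 + 27*x^2 + 42*x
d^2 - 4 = (d - 2)*(d + 2)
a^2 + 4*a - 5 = (a - 1)*(a + 5)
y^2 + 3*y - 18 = (y - 3)*(y + 6)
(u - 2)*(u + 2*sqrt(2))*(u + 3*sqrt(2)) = u^3 - 2*u^2 + 5*sqrt(2)*u^2 - 10*sqrt(2)*u + 12*u - 24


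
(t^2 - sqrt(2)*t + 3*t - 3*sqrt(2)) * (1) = t^2 - sqrt(2)*t + 3*t - 3*sqrt(2)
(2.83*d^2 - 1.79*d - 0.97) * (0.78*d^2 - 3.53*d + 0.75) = 2.2074*d^4 - 11.3861*d^3 + 7.6846*d^2 + 2.0816*d - 0.7275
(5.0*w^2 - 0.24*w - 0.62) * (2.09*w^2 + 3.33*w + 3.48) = 10.45*w^4 + 16.1484*w^3 + 15.305*w^2 - 2.8998*w - 2.1576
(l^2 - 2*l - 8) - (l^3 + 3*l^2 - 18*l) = -l^3 - 2*l^2 + 16*l - 8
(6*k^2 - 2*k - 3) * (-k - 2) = -6*k^3 - 10*k^2 + 7*k + 6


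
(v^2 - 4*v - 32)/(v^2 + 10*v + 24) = (v - 8)/(v + 6)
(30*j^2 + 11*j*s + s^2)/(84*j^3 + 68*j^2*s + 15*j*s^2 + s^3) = (5*j + s)/(14*j^2 + 9*j*s + s^2)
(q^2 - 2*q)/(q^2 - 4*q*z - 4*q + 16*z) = q*(q - 2)/(q^2 - 4*q*z - 4*q + 16*z)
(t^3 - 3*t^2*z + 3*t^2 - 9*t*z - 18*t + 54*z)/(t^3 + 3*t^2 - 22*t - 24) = (t^2 - 3*t*z - 3*t + 9*z)/(t^2 - 3*t - 4)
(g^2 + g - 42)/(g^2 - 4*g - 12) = (g + 7)/(g + 2)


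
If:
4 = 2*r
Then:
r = 2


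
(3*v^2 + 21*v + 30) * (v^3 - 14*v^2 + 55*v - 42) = 3*v^5 - 21*v^4 - 99*v^3 + 609*v^2 + 768*v - 1260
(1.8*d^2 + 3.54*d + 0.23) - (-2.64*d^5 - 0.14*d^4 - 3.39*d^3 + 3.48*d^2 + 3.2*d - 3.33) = 2.64*d^5 + 0.14*d^4 + 3.39*d^3 - 1.68*d^2 + 0.34*d + 3.56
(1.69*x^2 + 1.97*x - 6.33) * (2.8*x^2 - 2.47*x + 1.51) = 4.732*x^4 + 1.3417*x^3 - 20.038*x^2 + 18.6098*x - 9.5583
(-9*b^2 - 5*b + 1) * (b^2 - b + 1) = -9*b^4 + 4*b^3 - 3*b^2 - 6*b + 1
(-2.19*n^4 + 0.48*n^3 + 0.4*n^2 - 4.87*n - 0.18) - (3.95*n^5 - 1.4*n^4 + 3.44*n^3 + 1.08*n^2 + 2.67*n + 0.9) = -3.95*n^5 - 0.79*n^4 - 2.96*n^3 - 0.68*n^2 - 7.54*n - 1.08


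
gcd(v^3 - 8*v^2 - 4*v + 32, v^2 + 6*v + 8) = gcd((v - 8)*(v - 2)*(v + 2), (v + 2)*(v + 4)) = v + 2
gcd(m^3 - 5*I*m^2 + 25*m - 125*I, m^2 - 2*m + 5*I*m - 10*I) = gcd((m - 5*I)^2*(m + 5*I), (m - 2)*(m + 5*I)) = m + 5*I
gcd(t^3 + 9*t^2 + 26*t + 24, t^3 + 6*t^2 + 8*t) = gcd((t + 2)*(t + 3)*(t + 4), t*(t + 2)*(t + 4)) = t^2 + 6*t + 8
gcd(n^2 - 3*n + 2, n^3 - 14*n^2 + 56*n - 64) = n - 2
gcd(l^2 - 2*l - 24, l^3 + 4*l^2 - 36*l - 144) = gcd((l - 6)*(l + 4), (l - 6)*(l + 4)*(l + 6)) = l^2 - 2*l - 24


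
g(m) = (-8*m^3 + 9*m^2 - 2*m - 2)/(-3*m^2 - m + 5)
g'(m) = (6*m + 1)*(-8*m^3 + 9*m^2 - 2*m - 2)/(-3*m^2 - m + 5)^2 + (-24*m^2 + 18*m - 2)/(-3*m^2 - m + 5)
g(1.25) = 6.47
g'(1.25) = -40.50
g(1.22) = 8.13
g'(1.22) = -75.72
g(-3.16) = -15.90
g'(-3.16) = 0.59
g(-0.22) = -0.20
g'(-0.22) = -1.39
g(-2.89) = -15.85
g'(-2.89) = -0.26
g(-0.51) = 0.51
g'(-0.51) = -3.91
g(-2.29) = -17.28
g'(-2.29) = -6.04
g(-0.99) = 5.43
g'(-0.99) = -23.01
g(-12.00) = -36.49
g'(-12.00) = 2.61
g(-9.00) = -28.72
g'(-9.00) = 2.56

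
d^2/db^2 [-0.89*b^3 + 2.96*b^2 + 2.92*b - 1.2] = 5.92 - 5.34*b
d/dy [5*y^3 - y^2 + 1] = y*(15*y - 2)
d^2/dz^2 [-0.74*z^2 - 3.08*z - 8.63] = -1.48000000000000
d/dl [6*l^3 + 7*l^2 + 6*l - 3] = 18*l^2 + 14*l + 6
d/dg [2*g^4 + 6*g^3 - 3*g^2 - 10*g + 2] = 8*g^3 + 18*g^2 - 6*g - 10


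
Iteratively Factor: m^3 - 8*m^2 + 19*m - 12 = (m - 4)*(m^2 - 4*m + 3) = (m - 4)*(m - 3)*(m - 1)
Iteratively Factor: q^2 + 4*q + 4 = (q + 2)*(q + 2)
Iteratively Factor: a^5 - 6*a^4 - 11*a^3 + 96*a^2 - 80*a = (a - 5)*(a^4 - a^3 - 16*a^2 + 16*a) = a*(a - 5)*(a^3 - a^2 - 16*a + 16) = a*(a - 5)*(a + 4)*(a^2 - 5*a + 4) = a*(a - 5)*(a - 1)*(a + 4)*(a - 4)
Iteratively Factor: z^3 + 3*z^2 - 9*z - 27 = (z + 3)*(z^2 - 9) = (z - 3)*(z + 3)*(z + 3)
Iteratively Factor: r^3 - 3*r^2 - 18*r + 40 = (r + 4)*(r^2 - 7*r + 10) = (r - 2)*(r + 4)*(r - 5)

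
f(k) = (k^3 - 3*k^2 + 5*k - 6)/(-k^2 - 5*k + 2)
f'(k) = (2*k + 5)*(k^3 - 3*k^2 + 5*k - 6)/(-k^2 - 5*k + 2)^2 + (3*k^2 - 6*k + 5)/(-k^2 - 5*k + 2)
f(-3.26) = -11.58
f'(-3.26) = 9.65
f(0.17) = -4.67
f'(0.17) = -18.60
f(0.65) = 2.24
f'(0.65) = -9.85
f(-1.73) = -3.76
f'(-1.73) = 2.42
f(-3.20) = -11.02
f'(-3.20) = 9.06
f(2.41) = -0.17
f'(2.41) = -0.40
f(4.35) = -1.07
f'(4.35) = -0.54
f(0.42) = 15.76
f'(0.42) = -343.80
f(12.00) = -6.68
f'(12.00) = -0.85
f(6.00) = -2.06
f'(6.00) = -0.66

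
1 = 1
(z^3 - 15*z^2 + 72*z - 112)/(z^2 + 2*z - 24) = (z^2 - 11*z + 28)/(z + 6)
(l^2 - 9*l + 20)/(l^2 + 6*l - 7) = (l^2 - 9*l + 20)/(l^2 + 6*l - 7)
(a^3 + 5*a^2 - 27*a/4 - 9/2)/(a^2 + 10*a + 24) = (a^2 - a - 3/4)/(a + 4)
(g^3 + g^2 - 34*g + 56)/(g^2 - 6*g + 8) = g + 7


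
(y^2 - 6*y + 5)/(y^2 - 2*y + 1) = (y - 5)/(y - 1)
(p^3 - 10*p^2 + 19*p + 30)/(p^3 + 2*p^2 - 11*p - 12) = (p^2 - 11*p + 30)/(p^2 + p - 12)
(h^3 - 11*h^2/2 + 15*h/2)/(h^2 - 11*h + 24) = h*(2*h - 5)/(2*(h - 8))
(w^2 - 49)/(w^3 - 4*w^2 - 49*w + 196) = 1/(w - 4)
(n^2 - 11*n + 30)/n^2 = 1 - 11/n + 30/n^2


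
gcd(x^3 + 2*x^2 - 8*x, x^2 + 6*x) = x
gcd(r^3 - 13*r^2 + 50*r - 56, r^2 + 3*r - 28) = r - 4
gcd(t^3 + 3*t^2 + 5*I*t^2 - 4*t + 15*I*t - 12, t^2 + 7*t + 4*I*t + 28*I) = t + 4*I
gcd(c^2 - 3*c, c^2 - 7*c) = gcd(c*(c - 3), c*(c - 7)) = c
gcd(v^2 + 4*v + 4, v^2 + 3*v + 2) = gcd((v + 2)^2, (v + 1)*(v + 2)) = v + 2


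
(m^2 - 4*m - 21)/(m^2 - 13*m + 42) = (m + 3)/(m - 6)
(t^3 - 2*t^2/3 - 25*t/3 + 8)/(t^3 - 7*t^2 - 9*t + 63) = (3*t^2 - 11*t + 8)/(3*(t^2 - 10*t + 21))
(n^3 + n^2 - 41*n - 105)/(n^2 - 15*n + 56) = (n^2 + 8*n + 15)/(n - 8)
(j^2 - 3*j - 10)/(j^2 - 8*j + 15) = (j + 2)/(j - 3)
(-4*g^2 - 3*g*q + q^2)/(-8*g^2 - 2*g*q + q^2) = (g + q)/(2*g + q)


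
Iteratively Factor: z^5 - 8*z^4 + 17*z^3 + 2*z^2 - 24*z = (z - 4)*(z^4 - 4*z^3 + z^2 + 6*z) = (z - 4)*(z + 1)*(z^3 - 5*z^2 + 6*z) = (z - 4)*(z - 2)*(z + 1)*(z^2 - 3*z) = (z - 4)*(z - 3)*(z - 2)*(z + 1)*(z)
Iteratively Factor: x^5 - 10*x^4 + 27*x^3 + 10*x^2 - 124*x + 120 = (x - 2)*(x^4 - 8*x^3 + 11*x^2 + 32*x - 60) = (x - 5)*(x - 2)*(x^3 - 3*x^2 - 4*x + 12) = (x - 5)*(x - 2)^2*(x^2 - x - 6) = (x - 5)*(x - 2)^2*(x + 2)*(x - 3)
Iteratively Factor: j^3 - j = (j + 1)*(j^2 - j) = j*(j + 1)*(j - 1)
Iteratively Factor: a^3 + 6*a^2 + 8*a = (a + 4)*(a^2 + 2*a) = (a + 2)*(a + 4)*(a)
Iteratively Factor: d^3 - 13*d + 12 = (d + 4)*(d^2 - 4*d + 3) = (d - 3)*(d + 4)*(d - 1)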